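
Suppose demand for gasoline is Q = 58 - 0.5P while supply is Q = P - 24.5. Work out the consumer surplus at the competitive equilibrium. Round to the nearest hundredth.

930.25

Rewriting demand in inverse form: P = 116 - 2Q.
Rewriting supply in inverse form: P = 24.5 + Q.
Setting demand equal to supply, 91.5 = 3Q, so Q* = 30.5 and P* = 55.
CS is the area between the demand curve and P* from 0 to Q*: (1/2)(30.5)(61) = 930.25.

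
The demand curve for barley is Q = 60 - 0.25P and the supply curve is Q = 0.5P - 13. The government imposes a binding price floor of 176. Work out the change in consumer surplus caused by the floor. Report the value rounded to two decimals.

-2032.22

Rewriting demand in inverse form: P = 240 - 4Q.
Rewriting supply in inverse form: P = 26 + 2Q.
Free-market equilibrium: 240 - 4Q = 26 + 2Q gives Q* = 35.6667, P* = 97.3333.
At the floor price 176, quantity demanded is (240 - 176)/4 = 16; demand is the short side, so Q = 16 trades at P = 176.
CS goes from (1/2)(35.6667)(142.6667) = 2544.2222 to 512 (computed as (240 - 176)(16) - (1/2)(4)(16)^2), a change of -2032.2222.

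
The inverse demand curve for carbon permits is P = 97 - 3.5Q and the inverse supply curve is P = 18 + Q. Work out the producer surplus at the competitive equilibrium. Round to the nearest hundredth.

154.10

Set 97 - 3.5Q = 18 + Q, which gives 79 = 4.5Q, so Q* = 17.5556 and P* = 97 - 3.5(17.5556) = 35.5556.
The supply curve's price intercept is 18, so PS = (1/2)(Q*)(P* - 18) = (1/2)(17.5556)(17.5556) = 154.0988.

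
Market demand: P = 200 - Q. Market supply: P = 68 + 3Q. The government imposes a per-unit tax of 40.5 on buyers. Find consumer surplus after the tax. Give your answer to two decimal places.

261.63

Pre-tax equilibrium: 200 - Q = 68 + 3Q gives Q* = 33, P* = 167.
A tax on buyers shifts demand down by 40.5: (200 - 40.5) - Q = 68 + 3Q, so Q_t = 22.875. Buyers pay P_b = 177.125; sellers receive P_s = P_b - 40.5 = 136.625.
Consumer surplus is the triangle under demand above P_b: (1/2)(22.875)(200 - 177.125) = 261.6328.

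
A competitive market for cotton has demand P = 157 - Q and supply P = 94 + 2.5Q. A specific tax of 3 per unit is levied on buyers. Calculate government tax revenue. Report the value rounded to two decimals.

Pre-tax equilibrium: 157 - Q = 94 + 2.5Q gives Q* = 18, P* = 139.
With the tax, buyers' net willingness to pay falls by 3: (157 - 3) - Q = 94 + 2.5Q, so Q_t = 17.1429. Buyers pay P_b = 139.8571; sellers receive P_s = P_b - 3 = 136.8571.
Tax revenue = t x Q_t = 3 x 17.1429 = 51.4286.

51.43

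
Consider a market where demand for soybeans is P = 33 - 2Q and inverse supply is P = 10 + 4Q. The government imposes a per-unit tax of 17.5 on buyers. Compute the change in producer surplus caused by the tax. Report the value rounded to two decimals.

Pre-tax equilibrium: 33 - 2Q = 10 + 4Q gives Q* = 3.8333, P* = 25.3333.
With the tax, buyers' net willingness to pay falls by 17.5: (33 - 17.5) - 2Q = 10 + 4Q, so Q_t = 0.9167. Buyers pay P_b = 31.1667; sellers receive P_s = P_b - 17.5 = 13.6667.
PS falls from (1/2)(3.8333)(15.3333) = 29.3889 to (1/2)(0.9167)(3.6667) = 1.6806, a change of -27.7083.

-27.71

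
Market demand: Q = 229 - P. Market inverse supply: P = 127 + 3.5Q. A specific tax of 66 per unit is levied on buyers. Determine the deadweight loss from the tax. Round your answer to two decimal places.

Rewriting demand in inverse form: P = 229 - Q.
Without the tax, 229 - Q = 127 + 3.5Q so Q* = 22.6667 and P* = 206.3333.
With the tax, buyers' net willingness to pay falls by 66: (229 - 66) - Q = 127 + 3.5Q, so Q_t = 8. Buyers pay P_b = 221; sellers receive P_s = P_b - 66 = 155.
Deadweight loss is the triangle between the curves from Q_t to Q*: (1/2)(22.6667 - 8)(66) = 484.

484.00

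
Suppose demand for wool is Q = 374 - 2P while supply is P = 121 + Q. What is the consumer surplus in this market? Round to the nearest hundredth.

484.00

Rewriting demand in inverse form: P = 187 - 0.5Q.
Setting demand equal to supply, 66 = 1.5Q, so Q* = 44 and P* = 165.
CS is the area between the demand curve and P* from 0 to Q*: (1/2)(44)(22) = 484.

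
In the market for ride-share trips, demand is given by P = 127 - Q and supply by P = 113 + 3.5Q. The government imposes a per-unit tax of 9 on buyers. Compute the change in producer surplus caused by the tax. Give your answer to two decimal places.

Without the tax, 127 - Q = 113 + 3.5Q so Q* = 3.1111 and P* = 123.8889.
With the tax, buyers' net willingness to pay falls by 9: (127 - 9) - Q = 113 + 3.5Q, so Q_t = 1.1111. Buyers pay P_b = 125.8889; sellers receive P_s = P_b - 9 = 116.8889.
Producers lose the trapezoid between P_s and P* out to Q_t plus the triangle from Q_t to Q*: change in PS = 2.1605 - 16.9383 = -14.7778.

-14.78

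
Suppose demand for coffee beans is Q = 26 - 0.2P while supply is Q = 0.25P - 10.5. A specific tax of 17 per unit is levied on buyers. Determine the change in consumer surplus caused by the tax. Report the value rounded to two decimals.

Rewriting demand in inverse form: P = 130 - 5Q.
Rewriting supply in inverse form: P = 42 + 4Q.
Without the tax, 130 - 5Q = 42 + 4Q so Q* = 9.7778 and P* = 81.1111.
With the tax, buyers' net willingness to pay falls by 17: (130 - 17) - 5Q = 42 + 4Q, so Q_t = 7.8889. Buyers pay P_b = 90.5556; sellers receive P_s = P_b - 17 = 73.5556.
Consumers lose the trapezoid between P* and P_b out to Q_t plus the triangle from Q_t to Q*: change in CS = 155.5864 - 239.0123 = -83.4259.

-83.43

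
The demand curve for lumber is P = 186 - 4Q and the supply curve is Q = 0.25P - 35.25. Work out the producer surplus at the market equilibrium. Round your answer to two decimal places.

Rewriting supply in inverse form: P = 141 + 4Q.
Setting demand equal to supply, 45 = 8Q, so Q* = 5.625 and P* = 163.5.
The supply curve's price intercept is 141, so PS = (1/2)(Q*)(P* - 141) = (1/2)(5.625)(22.5) = 63.2812.

63.28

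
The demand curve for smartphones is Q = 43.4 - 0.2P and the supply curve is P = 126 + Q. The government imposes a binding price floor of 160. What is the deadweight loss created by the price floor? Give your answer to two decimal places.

42.56

Rewriting demand in inverse form: P = 217 - 5Q.
Free-market equilibrium: 217 - 5Q = 126 + Q gives Q* = 15.1667, P* = 141.1667.
At P = 160, buyers demand (217 - 160)/5 = 11.4 while sellers would supply more, so the quantity traded is 11.4 at price 160.
At Q = 11.4 the demand price is 160 and the supply price is 137.4. Deadweight loss is the triangle between the curves from 11.4 to 15.1667: (1/2)(160 - 137.4)(15.1667 - 11.4) = 42.5633.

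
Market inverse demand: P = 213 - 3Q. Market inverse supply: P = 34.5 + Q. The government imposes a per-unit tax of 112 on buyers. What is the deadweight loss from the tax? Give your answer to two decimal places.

1568.00

Without the tax, 213 - 3Q = 34.5 + Q so Q* = 44.625 and P* = 79.125.
A tax on buyers shifts demand down by 112: (213 - 112) - 3Q = 34.5 + Q, so Q_t = 16.625. Buyers pay P_b = 163.125; sellers receive P_s = P_b - 112 = 51.125.
The welfare triangle lost has base Q* - Q_t = 28 and height t = 112, so DWL = (1/2)(28)(112) = 1568.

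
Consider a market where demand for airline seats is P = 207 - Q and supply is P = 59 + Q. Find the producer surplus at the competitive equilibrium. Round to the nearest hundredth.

2738.00

Set 207 - Q = 59 + Q, which gives 148 = 2Q, so Q* = 74 and P* = 207 - (74) = 133.
Producer surplus is the triangle above supply below P*: (1/2)(74)(133 - 59) = (1/2)(74)(74) = 2738.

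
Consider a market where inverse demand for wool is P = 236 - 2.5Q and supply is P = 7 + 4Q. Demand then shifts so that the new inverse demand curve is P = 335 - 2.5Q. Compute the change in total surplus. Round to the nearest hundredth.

Initial equilibrium: Q_0 = 35.2308, P_0 = 147.9231; CS_0 = (1/2)(35.2308)(88.0769) = 1551.5089, PS_0 = (1/2)(35.2308)(140.9231) = 2482.4142.
New equilibrium: 335 - 2.5Q = 7 + 4Q gives Q_1 = 50.4615, P_1 = 208.8462; CS_1 = 3182.9586, PS_1 = 5092.7337.
Change in total surplus = (3182.9586 + 5092.7337) - (1551.5089 + 2482.4142) = 4241.7692.

4241.77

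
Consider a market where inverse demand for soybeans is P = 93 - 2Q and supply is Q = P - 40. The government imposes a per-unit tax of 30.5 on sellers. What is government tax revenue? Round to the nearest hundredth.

228.75

Rewriting supply in inverse form: P = 40 + Q.
Without the tax, 93 - 2Q = 40 + Q so Q* = 17.6667 and P* = 57.6667.
With the tax, sellers need 30.5 more per unit: 93 - 2Q = 40 + Q + 30.5, so Q_t = 7.5. Buyers pay P_b = 78; sellers receive P_s = P_b - 30.5 = 47.5.
Revenue is the tax times quantity traded: 30.5 x 7.5 = 228.75.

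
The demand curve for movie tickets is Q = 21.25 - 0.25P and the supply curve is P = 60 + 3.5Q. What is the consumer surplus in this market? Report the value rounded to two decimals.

22.22

Rewriting demand in inverse form: P = 85 - 4Q.
Equilibrium: 85 - 4Q = 60 + 3.5Q, so Q* = 3.3333 and P* = 71.6667.
CS is the area between the demand curve and P* from 0 to Q*: (1/2)(3.3333)(13.3333) = 22.2222.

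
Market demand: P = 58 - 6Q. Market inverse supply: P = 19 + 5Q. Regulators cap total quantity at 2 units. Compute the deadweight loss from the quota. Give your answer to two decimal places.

13.14

Unrestricted equilibrium: Q* = (58 - 19)/(6 + 5) = 3.5455.
At Q = 2 the demand price is 58 - 6(2) = 46 and the supply price is 19 + 5(2) = 29.
Deadweight loss is the triangle between the curves from 2 to 3.5455: (1/2)(46 - 29)(3.5455 - 2) = 13.1364.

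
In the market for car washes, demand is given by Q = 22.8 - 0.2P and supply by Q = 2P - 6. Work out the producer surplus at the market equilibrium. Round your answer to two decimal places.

Rewriting demand in inverse form: P = 114 - 5Q.
Rewriting supply in inverse form: P = 3 + 0.5Q.
Set 114 - 5Q = 3 + 0.5Q, which gives 111 = 5.5Q, so Q* = 20.1818 and P* = 114 - 5(20.1818) = 13.0909.
Producer surplus is the triangle above supply below P*: (1/2)(20.1818)(13.0909 - 3) = (1/2)(20.1818)(10.0909) = 101.8264.

101.83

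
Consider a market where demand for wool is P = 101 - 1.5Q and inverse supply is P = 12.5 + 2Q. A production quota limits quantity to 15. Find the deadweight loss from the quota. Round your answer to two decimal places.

Unrestricted equilibrium: Q* = (101 - 12.5)/(1.5 + 2) = 25.2857.
At Q = 15 the demand price is 101 - 1.5(15) = 78.5 and the supply price is 12.5 + 2(15) = 42.5.
DWL = (1/2)(gap between curves at 15) x (Q* - 15) = (1/2)(36)(10.2857) = 185.1429.

185.14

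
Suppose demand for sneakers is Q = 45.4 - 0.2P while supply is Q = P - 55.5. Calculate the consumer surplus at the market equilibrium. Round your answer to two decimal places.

Rewriting demand in inverse form: P = 227 - 5Q.
Rewriting supply in inverse form: P = 55.5 + Q.
Setting demand equal to supply, 171.5 = 6Q, so Q* = 28.5833 and P* = 84.0833.
Consumer surplus is the triangle under demand above P*: (1/2)(28.5833)(227 - 84.0833) = (1/2)(28.5833)(142.9167) = 2042.5174.

2042.52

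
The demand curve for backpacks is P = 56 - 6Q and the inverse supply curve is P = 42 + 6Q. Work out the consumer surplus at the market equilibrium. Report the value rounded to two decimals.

4.08

Set 56 - 6Q = 42 + 6Q, which gives 14 = 12Q, so Q* = 1.1667 and P* = 56 - 6(1.1667) = 49.
The demand choke price is 56, so CS = (1/2)(Q*)(56 - P*) = (1/2)(1.1667)(7) = 4.0833.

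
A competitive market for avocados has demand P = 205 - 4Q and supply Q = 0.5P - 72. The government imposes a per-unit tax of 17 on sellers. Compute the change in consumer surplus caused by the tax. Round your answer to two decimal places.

Rewriting supply in inverse form: P = 144 + 2Q.
Without the tax, 205 - 4Q = 144 + 2Q so Q* = 10.1667 and P* = 164.3333.
A tax on sellers shifts supply up by 17: 205 - 4Q = 144 + 2Q + 17, so Q_t = 7.3333. Buyers pay P_b = 175.6667; sellers receive P_s = P_b - 17 = 158.6667.
CS falls from (1/2)(10.1667)(40.6667) = 206.7222 to (1/2)(7.3333)(29.3333) = 107.5556, a change of -99.1667.

-99.17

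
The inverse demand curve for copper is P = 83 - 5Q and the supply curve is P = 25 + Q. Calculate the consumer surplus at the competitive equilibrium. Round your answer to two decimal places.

Setting demand equal to supply, 58 = 6Q, so Q* = 9.6667 and P* = 34.6667.
CS is the area between the demand curve and P* from 0 to Q*: (1/2)(9.6667)(48.3333) = 233.6111.

233.61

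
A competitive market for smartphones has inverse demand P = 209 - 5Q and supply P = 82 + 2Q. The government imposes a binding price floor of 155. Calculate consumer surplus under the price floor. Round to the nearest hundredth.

291.60

Without the control, 209 - 5Q = 82 + 2Q so Q* = 18.1429 and P* = 118.2857.
At the floor price 155, quantity demanded is (209 - 155)/5 = 10.8; demand is the short side, so Q = 10.8 trades at P = 155.
CS is the triangle under demand above 155: (1/2)(10.8)(209 - 155) = 291.6.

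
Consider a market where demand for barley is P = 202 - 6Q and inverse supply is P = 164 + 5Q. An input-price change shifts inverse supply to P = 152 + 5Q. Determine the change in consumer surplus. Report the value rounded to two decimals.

Initial equilibrium: Q_0 = 3.4545, P_0 = 181.2727; CS_0 = (1/2)(3.4545)(20.7273) = 35.8017, PS_0 = (1/2)(3.4545)(17.2727) = 29.8347.
New equilibrium: 202 - 6Q = 152 + 5Q gives Q_1 = 4.5455, P_1 = 174.7273; CS_1 = 61.9835, PS_1 = 51.6529.
Change in consumer surplus = 61.9835 - 35.8017 = 26.1818.

26.18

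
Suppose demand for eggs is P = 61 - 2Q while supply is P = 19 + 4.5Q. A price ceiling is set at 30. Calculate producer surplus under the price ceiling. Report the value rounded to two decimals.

Free-market equilibrium: 61 - 2Q = 19 + 4.5Q gives Q* = 6.4615, P* = 48.0769.
At P = 30, sellers supply (30 - 19)/4.5 = 2.4444 while buyers want more, so the quantity traded is 2.4444 at price 30.
PS is the triangle above supply below 30: (1/2)(2.4444)(30 - 19) = 13.4444.

13.44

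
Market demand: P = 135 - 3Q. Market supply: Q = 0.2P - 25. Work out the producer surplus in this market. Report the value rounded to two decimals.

3.91

Rewriting supply in inverse form: P = 125 + 5Q.
Setting demand equal to supply, 10 = 8Q, so Q* = 1.25 and P* = 131.25.
PS is the area between P* and the supply curve from 0 to Q*: (1/2)(1.25)(6.25) = 3.9062.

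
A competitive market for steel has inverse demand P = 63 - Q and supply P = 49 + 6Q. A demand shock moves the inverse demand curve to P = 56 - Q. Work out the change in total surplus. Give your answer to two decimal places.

-10.50

Initial equilibrium: Q_0 = 2, P_0 = 61; CS_0 = (1/2)(2)(2) = 2, PS_0 = (1/2)(2)(12) = 12.
New equilibrium: 56 - Q = 49 + 6Q gives Q_1 = 1, P_1 = 55; CS_1 = 0.5, PS_1 = 3.
Change in total surplus = (0.5 + 3) - (2 + 12) = -10.5.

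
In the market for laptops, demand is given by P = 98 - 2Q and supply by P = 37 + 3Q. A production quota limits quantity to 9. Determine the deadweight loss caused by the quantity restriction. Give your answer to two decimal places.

Without the quota, 98 - 2Q = 37 + 3Q gives Q* = 12.2.
At Q = 9 the demand price is 98 - 2(9) = 80 and the supply price is 37 + 3(9) = 64.
Deadweight loss is the triangle between the curves from 9 to 12.2: (1/2)(80 - 64)(12.2 - 9) = 25.6.

25.60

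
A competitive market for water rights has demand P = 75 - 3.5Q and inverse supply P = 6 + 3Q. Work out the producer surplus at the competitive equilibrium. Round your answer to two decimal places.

Equilibrium: 75 - 3.5Q = 6 + 3Q, so Q* = 10.6154 and P* = 37.8462.
PS is the area between P* and the supply curve from 0 to Q*: (1/2)(10.6154)(31.8462) = 169.0296.

169.03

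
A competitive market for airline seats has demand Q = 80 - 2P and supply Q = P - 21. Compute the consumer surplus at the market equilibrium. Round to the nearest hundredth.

40.11

Rewriting demand in inverse form: P = 40 - 0.5Q.
Rewriting supply in inverse form: P = 21 + Q.
Equilibrium: 40 - 0.5Q = 21 + Q, so Q* = 12.6667 and P* = 33.6667.
CS is the area between the demand curve and P* from 0 to Q*: (1/2)(12.6667)(6.3333) = 40.1111.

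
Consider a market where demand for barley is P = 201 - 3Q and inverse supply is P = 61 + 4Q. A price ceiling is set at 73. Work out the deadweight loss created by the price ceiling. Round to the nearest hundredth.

Free-market equilibrium: 201 - 3Q = 61 + 4Q gives Q* = 20, P* = 141.
At P = 73, sellers supply (73 - 61)/4 = 3 while buyers want more, so the quantity traded is 3 at price 73.
At Q = 3 the demand price is 192 and the supply price is 73. Deadweight loss is the triangle between the curves from 3 to 20: (1/2)(192 - 73)(20 - 3) = 1011.5.

1011.50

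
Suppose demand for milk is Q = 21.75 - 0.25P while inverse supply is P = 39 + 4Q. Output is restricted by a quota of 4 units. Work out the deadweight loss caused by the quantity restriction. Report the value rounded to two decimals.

16.00

Rewriting demand in inverse form: P = 87 - 4Q.
Without the quota, 87 - 4Q = 39 + 4Q gives Q* = 6.
At Q = 4 the demand price is 87 - 4(4) = 71 and the supply price is 39 + 4(4) = 55.
DWL = (1/2)(gap between curves at 4) x (Q* - 4) = (1/2)(16)(2) = 16.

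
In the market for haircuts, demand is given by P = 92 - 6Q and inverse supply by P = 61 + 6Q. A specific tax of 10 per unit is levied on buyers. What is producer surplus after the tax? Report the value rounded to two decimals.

Pre-tax equilibrium: 92 - 6Q = 61 + 6Q gives Q* = 2.5833, P* = 76.5.
With the tax, buyers' net willingness to pay falls by 10: (92 - 10) - 6Q = 61 + 6Q, so Q_t = 1.75. Buyers pay P_b = 81.5; sellers receive P_s = P_b - 10 = 71.5.
Producer surplus is the triangle above supply below P_s: (1/2)(1.75)(71.5 - 61) = 9.1875.

9.19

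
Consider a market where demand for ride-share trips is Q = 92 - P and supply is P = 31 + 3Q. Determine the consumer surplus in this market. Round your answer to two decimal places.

Rewriting demand in inverse form: P = 92 - Q.
Equilibrium: 92 - Q = 31 + 3Q, so Q* = 15.25 and P* = 76.75.
The demand choke price is 92, so CS = (1/2)(Q*)(92 - P*) = (1/2)(15.25)(15.25) = 116.2812.

116.28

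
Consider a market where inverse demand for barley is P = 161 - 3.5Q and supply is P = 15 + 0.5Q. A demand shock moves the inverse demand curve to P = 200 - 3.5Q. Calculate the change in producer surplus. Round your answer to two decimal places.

Initial equilibrium: Q_0 = 36.5, P_0 = 33.25; CS_0 = (1/2)(36.5)(127.75) = 2331.4375, PS_0 = (1/2)(36.5)(18.25) = 333.0625.
New equilibrium: 200 - 3.5Q = 15 + 0.5Q gives Q_1 = 46.25, P_1 = 38.125; CS_1 = 3743.3594, PS_1 = 534.7656.
Change in producer surplus = 534.7656 - 333.0625 = 201.7031.

201.70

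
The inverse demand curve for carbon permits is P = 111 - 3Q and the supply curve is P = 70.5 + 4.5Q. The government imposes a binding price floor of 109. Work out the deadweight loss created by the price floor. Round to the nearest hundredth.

84.02

Free-market equilibrium: 111 - 3Q = 70.5 + 4.5Q gives Q* = 5.4, P* = 94.8.
At P = 109, buyers demand (111 - 109)/3 = 0.6667 while sellers would supply more, so the quantity traded is 0.6667 at price 109.
The lost-trades triangle has base Q* - 0.6667 = 4.7333 and height equal to the gap between the curves at Q = 0.6667, which is 109 - 73.5 = 35.5. DWL = (1/2)(4.7333)(35.5) = 84.0167.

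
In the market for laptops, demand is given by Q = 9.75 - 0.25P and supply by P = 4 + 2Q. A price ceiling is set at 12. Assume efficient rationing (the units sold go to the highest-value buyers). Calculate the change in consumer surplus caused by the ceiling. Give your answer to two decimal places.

Rewriting demand in inverse form: P = 39 - 4Q.
Without the control, 39 - 4Q = 4 + 2Q so Q* = 5.8333 and P* = 15.6667.
At P = 12, sellers supply (12 - 4)/2 = 4 while buyers want more, so the quantity traded is 4 at price 12.
CS goes from (1/2)(5.8333)(23.3333) = 68.0556 to 76 (computed as (39 - 12)(4) - (1/2)(4)(4)^2), a change of 7.9444.

7.94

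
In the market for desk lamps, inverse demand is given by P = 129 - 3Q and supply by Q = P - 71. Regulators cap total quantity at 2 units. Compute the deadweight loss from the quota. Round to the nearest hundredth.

Rewriting supply in inverse form: P = 71 + Q.
Without the quota, 129 - 3Q = 71 + Q gives Q* = 14.5.
At Q = 2 the demand price is 129 - 3(2) = 123 and the supply price is 71 + (2) = 73.
DWL = (1/2)(gap between curves at 2) x (Q* - 2) = (1/2)(50)(12.5) = 312.5.

312.50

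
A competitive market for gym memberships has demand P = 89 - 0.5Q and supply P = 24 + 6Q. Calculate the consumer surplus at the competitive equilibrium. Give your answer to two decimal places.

25.00

Equilibrium: 89 - 0.5Q = 24 + 6Q, so Q* = 10 and P* = 84.
Consumer surplus is the triangle under demand above P*: (1/2)(10)(89 - 84) = (1/2)(10)(5) = 25.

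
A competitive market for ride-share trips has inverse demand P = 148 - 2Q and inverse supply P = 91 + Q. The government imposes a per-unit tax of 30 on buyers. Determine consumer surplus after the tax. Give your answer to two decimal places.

81.00

Pre-tax equilibrium: 148 - 2Q = 91 + Q gives Q* = 19, P* = 110.
A tax on buyers shifts demand down by 30: (148 - 30) - 2Q = 91 + Q, so Q_t = 9. Buyers pay P_b = 130; sellers receive P_s = P_b - 30 = 100.
CS = (1/2)(Q_t)(148 - P_b) = (1/2)(9)(18) = 81.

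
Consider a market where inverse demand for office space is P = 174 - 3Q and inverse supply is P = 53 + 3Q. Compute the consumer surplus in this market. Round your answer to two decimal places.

Equilibrium: 174 - 3Q = 53 + 3Q, so Q* = 20.1667 and P* = 113.5.
CS is the area between the demand curve and P* from 0 to Q*: (1/2)(20.1667)(60.5) = 610.0417.

610.04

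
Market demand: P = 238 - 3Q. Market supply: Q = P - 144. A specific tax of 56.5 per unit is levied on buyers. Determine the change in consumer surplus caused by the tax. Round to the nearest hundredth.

Rewriting supply in inverse form: P = 144 + Q.
Without the tax, 238 - 3Q = 144 + Q so Q* = 23.5 and P* = 167.5.
A tax on buyers shifts demand down by 56.5: (238 - 56.5) - 3Q = 144 + Q, so Q_t = 9.375. Buyers pay P_b = 209.875; sellers receive P_s = P_b - 56.5 = 153.375.
CS falls from (1/2)(23.5)(70.5) = 828.375 to (1/2)(9.375)(28.125) = 131.8359, a change of -696.5391.

-696.54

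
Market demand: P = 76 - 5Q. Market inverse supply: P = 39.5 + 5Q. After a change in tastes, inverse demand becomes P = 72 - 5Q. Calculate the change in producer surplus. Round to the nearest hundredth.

Initial equilibrium: Q_0 = 3.65, P_0 = 57.75; CS_0 = (1/2)(3.65)(18.25) = 33.3062, PS_0 = (1/2)(3.65)(18.25) = 33.3062.
New equilibrium: 72 - 5Q = 39.5 + 5Q gives Q_1 = 3.25, P_1 = 55.75; CS_1 = 26.4062, PS_1 = 26.4062.
Change in producer surplus = 26.4062 - 33.3062 = -6.9.

-6.90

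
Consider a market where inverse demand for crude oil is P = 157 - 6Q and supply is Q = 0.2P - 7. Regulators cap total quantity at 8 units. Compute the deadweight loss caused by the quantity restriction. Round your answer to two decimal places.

52.55

Rewriting supply in inverse form: P = 35 + 5Q.
Unrestricted equilibrium: Q* = (157 - 35)/(6 + 5) = 11.0909.
At Q = 8 the demand price is 157 - 6(8) = 109 and the supply price is 35 + 5(8) = 75.
Deadweight loss is the triangle between the curves from 8 to 11.0909: (1/2)(109 - 75)(11.0909 - 8) = 52.5455.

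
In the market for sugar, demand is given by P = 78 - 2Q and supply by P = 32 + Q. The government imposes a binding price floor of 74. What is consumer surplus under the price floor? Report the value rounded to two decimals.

4.00

Free-market equilibrium: 78 - 2Q = 32 + Q gives Q* = 15.3333, P* = 47.3333.
At P = 74, buyers demand (78 - 74)/2 = 2 while sellers would supply more, so the quantity traded is 2 at price 74.
CS is the triangle under demand above 74: (1/2)(2)(78 - 74) = 4.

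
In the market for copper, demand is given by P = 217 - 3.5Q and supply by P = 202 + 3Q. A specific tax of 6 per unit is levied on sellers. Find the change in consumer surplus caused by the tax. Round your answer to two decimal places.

-5.96

Pre-tax equilibrium: 217 - 3.5Q = 202 + 3Q gives Q* = 2.3077, P* = 208.9231.
With the tax, sellers need 6 more per unit: 217 - 3.5Q = 202 + 3Q + 6, so Q_t = 1.3846. Buyers pay P_b = 212.1538; sellers receive P_s = P_b - 6 = 206.1538.
CS falls from (1/2)(2.3077)(8.0769) = 9.3195 to (1/2)(1.3846)(4.8462) = 3.355, a change of -5.9645.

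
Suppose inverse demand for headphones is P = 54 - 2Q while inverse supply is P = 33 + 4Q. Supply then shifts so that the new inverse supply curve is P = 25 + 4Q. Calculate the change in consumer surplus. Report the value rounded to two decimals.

Initial equilibrium: Q_0 = 3.5, P_0 = 47; CS_0 = (1/2)(3.5)(7) = 12.25, PS_0 = (1/2)(3.5)(14) = 24.5.
New equilibrium: 54 - 2Q = 25 + 4Q gives Q_1 = 4.8333, P_1 = 44.3333; CS_1 = 23.3611, PS_1 = 46.7222.
Change in consumer surplus = 23.3611 - 12.25 = 11.1111.

11.11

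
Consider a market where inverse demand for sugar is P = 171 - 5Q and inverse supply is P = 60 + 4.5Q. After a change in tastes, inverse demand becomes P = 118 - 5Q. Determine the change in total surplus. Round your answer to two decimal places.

-471.42

Initial equilibrium: Q_0 = 11.6842, P_0 = 112.5789; CS_0 = (1/2)(11.6842)(58.4211) = 341.3019, PS_0 = (1/2)(11.6842)(52.5789) = 307.1717.
New equilibrium: 118 - 5Q = 60 + 4.5Q gives Q_1 = 6.1053, P_1 = 87.4737; CS_1 = 93.1856, PS_1 = 83.867.
Change in total surplus = (93.1856 + 83.867) - (341.3019 + 307.1717) = -471.4211.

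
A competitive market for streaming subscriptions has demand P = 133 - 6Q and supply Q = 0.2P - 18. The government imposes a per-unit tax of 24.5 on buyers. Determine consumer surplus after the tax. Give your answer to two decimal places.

Rewriting supply in inverse form: P = 90 + 5Q.
Without the tax, 133 - 6Q = 90 + 5Q so Q* = 3.9091 and P* = 109.5455.
A tax on buyers shifts demand down by 24.5: (133 - 24.5) - 6Q = 90 + 5Q, so Q_t = 1.6818. Buyers pay P_b = 122.9091; sellers receive P_s = P_b - 24.5 = 98.4091.
CS = (1/2)(Q_t)(133 - P_b) = (1/2)(1.6818)(10.0909) = 8.4855.

8.49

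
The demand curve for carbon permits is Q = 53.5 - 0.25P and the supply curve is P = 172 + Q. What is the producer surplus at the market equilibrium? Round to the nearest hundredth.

Rewriting demand in inverse form: P = 214 - 4Q.
Setting demand equal to supply, 42 = 5Q, so Q* = 8.4 and P* = 180.4.
The supply curve's price intercept is 172, so PS = (1/2)(Q*)(P* - 172) = (1/2)(8.4)(8.4) = 35.28.

35.28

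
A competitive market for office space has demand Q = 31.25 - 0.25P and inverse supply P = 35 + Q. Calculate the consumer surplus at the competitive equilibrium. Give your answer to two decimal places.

Rewriting demand in inverse form: P = 125 - 4Q.
Equilibrium: 125 - 4Q = 35 + Q, so Q* = 18 and P* = 53.
Consumer surplus is the triangle under demand above P*: (1/2)(18)(125 - 53) = (1/2)(18)(72) = 648.

648.00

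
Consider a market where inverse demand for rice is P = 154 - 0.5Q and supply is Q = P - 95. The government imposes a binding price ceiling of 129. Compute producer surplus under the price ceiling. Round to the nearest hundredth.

578.00

Rewriting supply in inverse form: P = 95 + Q.
Free-market equilibrium: 154 - 0.5Q = 95 + Q gives Q* = 39.3333, P* = 134.3333.
At the ceiling price 129, quantity supplied is (129 - 95)/1 = 34; supply is the short side, so Q = 34 trades at P = 129.
PS is the triangle above supply below 129: (1/2)(34)(129 - 95) = 578.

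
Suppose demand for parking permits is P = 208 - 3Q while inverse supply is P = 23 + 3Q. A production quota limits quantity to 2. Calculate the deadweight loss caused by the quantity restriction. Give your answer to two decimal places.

Without the quota, 208 - 3Q = 23 + 3Q gives Q* = 30.8333.
At Q = 2 the demand price is 208 - 3(2) = 202 and the supply price is 23 + 3(2) = 29.
Deadweight loss is the triangle between the curves from 2 to 30.8333: (1/2)(202 - 29)(30.8333 - 2) = 2494.0833.

2494.08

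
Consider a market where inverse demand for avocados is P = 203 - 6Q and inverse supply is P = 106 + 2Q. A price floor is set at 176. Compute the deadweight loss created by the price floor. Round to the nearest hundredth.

232.56

Free-market equilibrium: 203 - 6Q = 106 + 2Q gives Q* = 12.125, P* = 130.25.
At P = 176, buyers demand (203 - 176)/6 = 4.5 while sellers would supply more, so the quantity traded is 4.5 at price 176.
At Q = 4.5 the demand price is 176 and the supply price is 115. Deadweight loss is the triangle between the curves from 4.5 to 12.125: (1/2)(176 - 115)(12.125 - 4.5) = 232.5625.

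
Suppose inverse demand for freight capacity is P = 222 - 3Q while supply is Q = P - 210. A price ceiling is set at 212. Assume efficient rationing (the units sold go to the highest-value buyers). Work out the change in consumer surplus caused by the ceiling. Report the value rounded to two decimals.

0.50

Rewriting supply in inverse form: P = 210 + Q.
Free-market equilibrium: 222 - 3Q = 210 + Q gives Q* = 3, P* = 213.
At the ceiling price 212, quantity supplied is (212 - 210)/1 = 2; supply is the short side, so Q = 2 trades at P = 212.
CS goes from (1/2)(3)(9) = 13.5 to 14 (computed as (222 - 212)(2) - (1/2)(3)(2)^2), a change of 0.5.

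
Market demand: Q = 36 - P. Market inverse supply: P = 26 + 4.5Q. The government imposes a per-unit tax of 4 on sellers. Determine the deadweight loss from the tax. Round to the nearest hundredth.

1.45

Rewriting demand in inverse form: P = 36 - Q.
Without the tax, 36 - Q = 26 + 4.5Q so Q* = 1.8182 and P* = 34.1818.
With the tax, sellers need 4 more per unit: 36 - Q = 26 + 4.5Q + 4, so Q_t = 1.0909. Buyers pay P_b = 34.9091; sellers receive P_s = P_b - 4 = 30.9091.
The welfare triangle lost has base Q* - Q_t = 0.7273 and height t = 4, so DWL = (1/2)(0.7273)(4) = 1.4545.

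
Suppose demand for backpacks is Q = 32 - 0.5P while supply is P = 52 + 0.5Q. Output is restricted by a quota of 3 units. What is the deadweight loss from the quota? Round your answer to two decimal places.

Rewriting demand in inverse form: P = 64 - 2Q.
Unrestricted equilibrium: Q* = (64 - 52)/(2 + 0.5) = 4.8.
At Q = 3 the demand price is 64 - 2(3) = 58 and the supply price is 52 + 0.5(3) = 53.5.
Deadweight loss is the triangle between the curves from 3 to 4.8: (1/2)(58 - 53.5)(4.8 - 3) = 4.05.

4.05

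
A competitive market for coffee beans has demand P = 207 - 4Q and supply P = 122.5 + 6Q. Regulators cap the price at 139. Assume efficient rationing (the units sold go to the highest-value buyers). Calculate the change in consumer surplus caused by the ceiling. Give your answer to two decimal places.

29.07

Free-market equilibrium: 207 - 4Q = 122.5 + 6Q gives Q* = 8.45, P* = 173.2.
At P = 139, sellers supply (139 - 122.5)/6 = 2.75 while buyers want more, so the quantity traded is 2.75 at price 139.
CS goes from (1/2)(8.45)(33.8) = 142.805 to 171.875 (computed as (207 - 139)(2.75) - (1/2)(4)(2.75)^2), a change of 29.07.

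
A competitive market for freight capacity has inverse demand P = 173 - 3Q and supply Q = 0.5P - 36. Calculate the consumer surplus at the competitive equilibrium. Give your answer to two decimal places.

612.06

Rewriting supply in inverse form: P = 72 + 2Q.
Set 173 - 3Q = 72 + 2Q, which gives 101 = 5Q, so Q* = 20.2 and P* = 173 - 3(20.2) = 112.4.
Consumer surplus is the triangle under demand above P*: (1/2)(20.2)(173 - 112.4) = (1/2)(20.2)(60.6) = 612.06.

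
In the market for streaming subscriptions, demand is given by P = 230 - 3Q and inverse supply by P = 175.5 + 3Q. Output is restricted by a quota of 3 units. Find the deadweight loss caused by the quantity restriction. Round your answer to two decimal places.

Unrestricted equilibrium: Q* = (230 - 175.5)/(3 + 3) = 9.0833.
At Q = 3 the demand price is 230 - 3(3) = 221 and the supply price is 175.5 + 3(3) = 184.5.
DWL = (1/2)(gap between curves at 3) x (Q* - 3) = (1/2)(36.5)(6.0833) = 111.0208.

111.02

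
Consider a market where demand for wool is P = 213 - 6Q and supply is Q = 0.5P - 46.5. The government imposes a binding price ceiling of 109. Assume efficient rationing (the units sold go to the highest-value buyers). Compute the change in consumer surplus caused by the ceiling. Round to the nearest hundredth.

-35.00

Rewriting supply in inverse form: P = 93 + 2Q.
Free-market equilibrium: 213 - 6Q = 93 + 2Q gives Q* = 15, P* = 123.
At P = 109, sellers supply (109 - 93)/2 = 8 while buyers want more, so the quantity traded is 8 at price 109.
CS goes from (1/2)(15)(90) = 675 to 640 (computed as (213 - 109)(8) - (1/2)(6)(8)^2), a change of -35.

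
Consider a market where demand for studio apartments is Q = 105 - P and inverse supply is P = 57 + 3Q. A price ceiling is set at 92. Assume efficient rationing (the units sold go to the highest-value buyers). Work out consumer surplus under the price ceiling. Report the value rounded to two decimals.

Rewriting demand in inverse form: P = 105 - Q.
Free-market equilibrium: 105 - Q = 57 + 3Q gives Q* = 12, P* = 93.
At P = 92, sellers supply (92 - 57)/3 = 11.6667 while buyers want more, so the quantity traded is 11.6667 at price 92.
The demand price at Q = 11.6667 is 93.3333. CS is the trapezoid between demand and 92 over [0, 11.6667]: (1/2)[(105 - 92) + (93.3333 - 92)](11.6667) = 83.6111.

83.61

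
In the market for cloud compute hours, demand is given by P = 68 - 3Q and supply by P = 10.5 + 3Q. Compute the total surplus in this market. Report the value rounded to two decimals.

Setting demand equal to supply, 57.5 = 6Q, so Q* = 9.5833 and P* = 39.25.
Total surplus is the full triangle between the curves from 0 to Q*: (1/2)(9.5833)(68 - 10.5) = 275.5208.

275.52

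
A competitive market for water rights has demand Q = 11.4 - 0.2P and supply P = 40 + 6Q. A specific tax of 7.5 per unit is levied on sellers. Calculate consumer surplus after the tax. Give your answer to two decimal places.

1.86

Rewriting demand in inverse form: P = 57 - 5Q.
Pre-tax equilibrium: 57 - 5Q = 40 + 6Q gives Q* = 1.5455, P* = 49.2727.
A tax on sellers shifts supply up by 7.5: 57 - 5Q = 40 + 6Q + 7.5, so Q_t = 0.8636. Buyers pay P_b = 52.6818; sellers receive P_s = P_b - 7.5 = 45.1818.
Consumer surplus is the triangle under demand above P_b: (1/2)(0.8636)(57 - 52.6818) = 1.8647.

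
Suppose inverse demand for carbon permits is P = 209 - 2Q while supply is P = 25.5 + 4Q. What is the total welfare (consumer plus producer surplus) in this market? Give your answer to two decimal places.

2806.02

Set 209 - 2Q = 25.5 + 4Q, which gives 183.5 = 6Q, so Q* = 30.5833 and P* = 209 - 2(30.5833) = 147.8333.
Total surplus is the full triangle between the curves from 0 to Q*: (1/2)(30.5833)(209 - 25.5) = 2806.0208.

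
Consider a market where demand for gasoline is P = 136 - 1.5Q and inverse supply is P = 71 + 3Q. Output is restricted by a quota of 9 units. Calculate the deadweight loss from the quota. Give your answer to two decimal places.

66.69

Without the quota, 136 - 1.5Q = 71 + 3Q gives Q* = 14.4444.
At Q = 9 the demand price is 136 - 1.5(9) = 122.5 and the supply price is 71 + 3(9) = 98.
DWL = (1/2)(gap between curves at 9) x (Q* - 9) = (1/2)(24.5)(5.4444) = 66.6944.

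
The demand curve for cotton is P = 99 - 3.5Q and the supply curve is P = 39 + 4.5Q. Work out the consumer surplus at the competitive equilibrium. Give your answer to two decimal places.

98.44

Set 99 - 3.5Q = 39 + 4.5Q, which gives 60 = 8Q, so Q* = 7.5 and P* = 99 - 3.5(7.5) = 72.75.
The demand choke price is 99, so CS = (1/2)(Q*)(99 - P*) = (1/2)(7.5)(26.25) = 98.4375.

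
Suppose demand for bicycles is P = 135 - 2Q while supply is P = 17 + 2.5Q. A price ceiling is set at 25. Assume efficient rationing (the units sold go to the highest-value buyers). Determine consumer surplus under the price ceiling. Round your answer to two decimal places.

341.76

Free-market equilibrium: 135 - 2Q = 17 + 2.5Q gives Q* = 26.2222, P* = 82.5556.
At the ceiling price 25, quantity supplied is (25 - 17)/2.5 = 3.2; supply is the short side, so Q = 3.2 trades at P = 25.
The demand price at Q = 3.2 is 128.6. CS is the trapezoid between demand and 25 over [0, 3.2]: (1/2)[(135 - 25) + (128.6 - 25)](3.2) = 341.76.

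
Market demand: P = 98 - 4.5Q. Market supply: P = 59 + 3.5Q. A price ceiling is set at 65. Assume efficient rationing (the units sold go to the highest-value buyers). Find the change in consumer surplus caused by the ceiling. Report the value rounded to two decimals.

-3.51

Free-market equilibrium: 98 - 4.5Q = 59 + 3.5Q gives Q* = 4.875, P* = 76.0625.
At the ceiling price 65, quantity supplied is (65 - 59)/3.5 = 1.7143; supply is the short side, so Q = 1.7143 trades at P = 65.
CS goes from (1/2)(4.875)(21.9375) = 53.4727 to 49.9592 (computed as (98 - 65)(1.7143) - (1/2)(4.5)(1.7143)^2), a change of -3.5135.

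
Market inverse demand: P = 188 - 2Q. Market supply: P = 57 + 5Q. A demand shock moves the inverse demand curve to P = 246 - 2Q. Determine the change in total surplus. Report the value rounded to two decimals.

Initial equilibrium: Q_0 = 18.7143, P_0 = 150.5714; CS_0 = (1/2)(18.7143)(37.4286) = 350.2245, PS_0 = (1/2)(18.7143)(93.5714) = 875.5612.
New equilibrium: 246 - 2Q = 57 + 5Q gives Q_1 = 27, P_1 = 192; CS_1 = 729, PS_1 = 1822.5.
Change in total surplus = (729 + 1822.5) - (350.2245 + 875.5612) = 1325.7143.

1325.71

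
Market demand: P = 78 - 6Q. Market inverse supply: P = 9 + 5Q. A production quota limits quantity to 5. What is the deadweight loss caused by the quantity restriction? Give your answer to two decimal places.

Unrestricted equilibrium: Q* = (78 - 9)/(6 + 5) = 6.2727.
At Q = 5 the demand price is 78 - 6(5) = 48 and the supply price is 9 + 5(5) = 34.
DWL = (1/2)(gap between curves at 5) x (Q* - 5) = (1/2)(14)(1.2727) = 8.9091.

8.91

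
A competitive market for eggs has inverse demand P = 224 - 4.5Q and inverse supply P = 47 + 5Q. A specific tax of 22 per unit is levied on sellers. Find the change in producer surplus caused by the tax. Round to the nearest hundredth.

-202.33

Pre-tax equilibrium: 224 - 4.5Q = 47 + 5Q gives Q* = 18.6316, P* = 140.1579.
A tax on sellers shifts supply up by 22: 224 - 4.5Q = 47 + 5Q + 22, so Q_t = 16.3158. Buyers pay P_b = 150.5789; sellers receive P_s = P_b - 22 = 128.5789.
Producers lose the trapezoid between P_s and P* out to Q_t plus the triangle from Q_t to Q*: change in PS = 665.5125 - 867.8393 = -202.3269.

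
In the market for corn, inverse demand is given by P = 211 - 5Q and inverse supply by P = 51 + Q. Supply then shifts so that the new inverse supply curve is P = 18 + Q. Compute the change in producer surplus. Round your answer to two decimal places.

Initial equilibrium: Q_0 = 26.6667, P_0 = 77.6667; CS_0 = (1/2)(26.6667)(133.3333) = 1777.7778, PS_0 = (1/2)(26.6667)(26.6667) = 355.5556.
New equilibrium: 211 - 5Q = 18 + Q gives Q_1 = 32.1667, P_1 = 50.1667; CS_1 = 2586.7361, PS_1 = 517.3472.
Change in producer surplus = 517.3472 - 355.5556 = 161.7917.

161.79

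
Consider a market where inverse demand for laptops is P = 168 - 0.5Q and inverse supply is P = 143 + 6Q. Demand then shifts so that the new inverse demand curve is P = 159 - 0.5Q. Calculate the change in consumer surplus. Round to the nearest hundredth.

Initial equilibrium: Q_0 = 3.8462, P_0 = 166.0769; CS_0 = (1/2)(3.8462)(1.9231) = 3.6982, PS_0 = (1/2)(3.8462)(23.0769) = 44.3787.
New equilibrium: 159 - 0.5Q = 143 + 6Q gives Q_1 = 2.4615, P_1 = 157.7692; CS_1 = 1.5148, PS_1 = 18.1775.
Change in consumer surplus = 1.5148 - 3.6982 = -2.1834.

-2.18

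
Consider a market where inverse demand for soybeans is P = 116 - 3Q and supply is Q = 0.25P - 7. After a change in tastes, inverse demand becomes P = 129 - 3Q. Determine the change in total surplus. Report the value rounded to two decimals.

175.50

Rewriting supply in inverse form: P = 28 + 4Q.
Initial equilibrium: Q_0 = 12.5714, P_0 = 78.2857; CS_0 = (1/2)(12.5714)(37.7143) = 237.0612, PS_0 = (1/2)(12.5714)(50.2857) = 316.0816.
New equilibrium: 129 - 3Q = 28 + 4Q gives Q_1 = 14.4286, P_1 = 85.7143; CS_1 = 312.2755, PS_1 = 416.3673.
Change in total surplus = (312.2755 + 416.3673) - (237.0612 + 316.0816) = 175.5.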